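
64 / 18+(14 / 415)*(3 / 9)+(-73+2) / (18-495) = 245177 / 65985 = 3.72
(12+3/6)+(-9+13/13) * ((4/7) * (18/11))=773/154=5.02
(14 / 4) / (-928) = -7 / 1856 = -0.00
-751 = -751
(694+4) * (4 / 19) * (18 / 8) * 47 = 295254 / 19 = 15539.68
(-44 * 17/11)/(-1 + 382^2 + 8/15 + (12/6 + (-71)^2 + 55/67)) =-0.00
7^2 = 49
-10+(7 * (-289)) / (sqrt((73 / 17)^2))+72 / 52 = -455259 / 949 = -479.72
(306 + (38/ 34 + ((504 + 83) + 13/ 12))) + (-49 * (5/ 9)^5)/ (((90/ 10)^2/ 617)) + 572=470770710307/ 325241892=1447.45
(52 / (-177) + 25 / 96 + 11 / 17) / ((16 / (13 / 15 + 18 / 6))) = 571213 / 3851520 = 0.15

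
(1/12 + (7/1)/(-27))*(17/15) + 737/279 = 122647/50220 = 2.44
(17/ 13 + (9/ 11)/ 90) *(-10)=-1883/ 143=-13.17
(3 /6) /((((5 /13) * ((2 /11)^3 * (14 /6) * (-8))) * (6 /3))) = -51909 /8960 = -5.79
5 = 5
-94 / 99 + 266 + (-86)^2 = 758444 / 99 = 7661.05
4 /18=2 /9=0.22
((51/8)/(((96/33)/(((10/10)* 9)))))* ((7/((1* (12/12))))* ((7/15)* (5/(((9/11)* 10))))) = 100793/2560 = 39.37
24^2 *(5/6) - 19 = 461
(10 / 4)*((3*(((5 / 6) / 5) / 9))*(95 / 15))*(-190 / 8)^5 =-6646881.24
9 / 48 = 3 / 16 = 0.19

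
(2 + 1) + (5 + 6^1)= 14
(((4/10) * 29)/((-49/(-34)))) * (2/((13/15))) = 11832/637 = 18.57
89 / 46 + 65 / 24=2563 / 552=4.64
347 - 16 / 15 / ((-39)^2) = 7916789 / 22815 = 347.00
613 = 613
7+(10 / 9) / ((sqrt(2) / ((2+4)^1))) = 10 * sqrt(2) / 3+7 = 11.71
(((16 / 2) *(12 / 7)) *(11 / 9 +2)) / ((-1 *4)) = -11.05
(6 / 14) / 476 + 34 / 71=0.48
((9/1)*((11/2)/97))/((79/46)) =2277/7663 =0.30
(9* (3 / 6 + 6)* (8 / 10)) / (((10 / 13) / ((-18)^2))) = 492804 / 25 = 19712.16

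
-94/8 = -47/4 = -11.75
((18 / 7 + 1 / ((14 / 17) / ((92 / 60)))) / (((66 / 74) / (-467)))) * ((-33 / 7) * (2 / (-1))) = -328301 / 15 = -21886.73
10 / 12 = 5 / 6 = 0.83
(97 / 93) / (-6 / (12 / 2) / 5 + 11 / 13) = 6305 / 3906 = 1.61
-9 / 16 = -0.56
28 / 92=7 / 23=0.30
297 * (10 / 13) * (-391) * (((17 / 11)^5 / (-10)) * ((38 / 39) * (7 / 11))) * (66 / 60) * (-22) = -1329062824278 / 1124695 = -1181709.55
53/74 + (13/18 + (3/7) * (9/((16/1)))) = 1.68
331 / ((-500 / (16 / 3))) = -3.53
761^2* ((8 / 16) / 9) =579121 / 18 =32173.39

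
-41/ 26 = -1.58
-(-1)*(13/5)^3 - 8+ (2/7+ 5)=13004/875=14.86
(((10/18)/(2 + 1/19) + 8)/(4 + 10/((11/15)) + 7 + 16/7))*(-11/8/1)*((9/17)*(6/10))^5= -435576306627/318864385775000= -0.00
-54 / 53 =-1.02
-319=-319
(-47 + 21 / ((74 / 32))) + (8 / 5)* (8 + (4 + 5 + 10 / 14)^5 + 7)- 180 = 429761385003 / 3109295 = 138218.27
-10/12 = -5/6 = -0.83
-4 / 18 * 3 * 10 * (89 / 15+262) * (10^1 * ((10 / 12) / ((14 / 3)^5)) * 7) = -904275 / 19208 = -47.08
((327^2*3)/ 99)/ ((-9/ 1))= -11881/ 33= -360.03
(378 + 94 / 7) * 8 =21920 / 7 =3131.43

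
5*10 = 50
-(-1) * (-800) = -800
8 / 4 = 2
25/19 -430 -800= -23345/19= -1228.68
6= 6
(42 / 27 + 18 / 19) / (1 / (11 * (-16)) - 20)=-0.13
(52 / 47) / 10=26 / 235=0.11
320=320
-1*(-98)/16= 49/8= 6.12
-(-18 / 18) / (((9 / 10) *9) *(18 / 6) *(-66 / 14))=-70 / 8019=-0.01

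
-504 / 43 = -11.72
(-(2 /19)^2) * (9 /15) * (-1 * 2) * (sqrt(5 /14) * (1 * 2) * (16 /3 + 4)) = 32 * sqrt(70) /1805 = 0.15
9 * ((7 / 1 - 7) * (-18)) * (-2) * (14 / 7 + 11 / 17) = 0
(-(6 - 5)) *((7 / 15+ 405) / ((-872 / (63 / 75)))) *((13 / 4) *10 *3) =830193 / 21800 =38.08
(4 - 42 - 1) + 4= -35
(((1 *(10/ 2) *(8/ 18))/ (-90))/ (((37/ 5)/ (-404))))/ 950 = 404/ 284715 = 0.00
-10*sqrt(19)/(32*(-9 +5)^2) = -0.09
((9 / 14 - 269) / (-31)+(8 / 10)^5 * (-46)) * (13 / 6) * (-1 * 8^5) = 308927537152 / 678125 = 455561.35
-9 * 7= -63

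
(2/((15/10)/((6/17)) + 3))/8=1/29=0.03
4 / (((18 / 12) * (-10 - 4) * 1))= -4 / 21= -0.19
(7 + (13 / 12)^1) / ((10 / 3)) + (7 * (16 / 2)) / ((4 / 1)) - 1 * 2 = 577 / 40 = 14.42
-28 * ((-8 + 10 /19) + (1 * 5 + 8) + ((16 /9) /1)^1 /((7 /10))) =-225.85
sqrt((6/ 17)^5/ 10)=36*sqrt(255)/ 24565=0.02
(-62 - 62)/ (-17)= 124/ 17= 7.29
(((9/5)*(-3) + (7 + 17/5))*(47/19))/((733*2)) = 235/27854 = 0.01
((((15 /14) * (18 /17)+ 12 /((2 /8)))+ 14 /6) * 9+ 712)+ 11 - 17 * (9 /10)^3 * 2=69104733 /59500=1161.42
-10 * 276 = -2760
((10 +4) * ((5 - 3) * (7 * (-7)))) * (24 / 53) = -32928 / 53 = -621.28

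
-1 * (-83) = 83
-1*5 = -5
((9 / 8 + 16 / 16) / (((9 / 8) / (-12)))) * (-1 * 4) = 272 / 3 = 90.67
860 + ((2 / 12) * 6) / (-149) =128139 / 149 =859.99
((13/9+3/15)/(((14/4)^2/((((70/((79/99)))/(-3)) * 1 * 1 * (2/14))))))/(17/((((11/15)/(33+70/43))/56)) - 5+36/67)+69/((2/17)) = 19404257115978853/33084838071138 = 586.50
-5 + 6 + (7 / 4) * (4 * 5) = 36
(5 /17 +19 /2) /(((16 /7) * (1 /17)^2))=39627 /32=1238.34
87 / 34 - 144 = -4809 / 34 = -141.44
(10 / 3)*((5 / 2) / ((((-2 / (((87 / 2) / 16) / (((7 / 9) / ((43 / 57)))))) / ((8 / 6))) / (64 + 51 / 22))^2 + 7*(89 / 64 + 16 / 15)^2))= 25421707108830720000 / 128943118202508412943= 0.20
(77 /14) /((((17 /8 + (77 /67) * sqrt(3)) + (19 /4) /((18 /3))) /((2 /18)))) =493790 /1259013-64856 * sqrt(3) /419671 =0.12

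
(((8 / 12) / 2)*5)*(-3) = -5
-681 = -681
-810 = -810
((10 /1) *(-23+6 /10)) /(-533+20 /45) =2016 /4793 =0.42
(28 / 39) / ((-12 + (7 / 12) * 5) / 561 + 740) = 8976 / 9251489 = 0.00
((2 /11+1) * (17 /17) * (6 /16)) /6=13 /176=0.07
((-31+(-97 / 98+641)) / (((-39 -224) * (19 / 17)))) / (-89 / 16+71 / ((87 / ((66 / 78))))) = 0.43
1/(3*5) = 1/15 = 0.07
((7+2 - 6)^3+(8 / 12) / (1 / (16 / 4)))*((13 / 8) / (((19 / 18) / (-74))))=-128427 / 38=-3379.66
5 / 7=0.71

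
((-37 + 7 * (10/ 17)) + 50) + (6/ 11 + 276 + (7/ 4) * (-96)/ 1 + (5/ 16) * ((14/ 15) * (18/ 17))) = 94227/ 748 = 125.97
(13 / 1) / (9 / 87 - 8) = -377 / 229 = -1.65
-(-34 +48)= -14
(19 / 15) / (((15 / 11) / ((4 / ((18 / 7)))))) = 2926 / 2025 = 1.44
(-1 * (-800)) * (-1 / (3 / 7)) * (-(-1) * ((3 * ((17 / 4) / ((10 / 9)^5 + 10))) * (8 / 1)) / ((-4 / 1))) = 281073240 / 69049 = 4070.63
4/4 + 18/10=14/5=2.80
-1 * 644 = -644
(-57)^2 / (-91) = -3249 / 91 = -35.70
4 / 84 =1 / 21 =0.05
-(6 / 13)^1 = -0.46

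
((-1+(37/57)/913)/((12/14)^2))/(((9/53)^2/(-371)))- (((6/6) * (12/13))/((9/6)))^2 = 112195591695163/6411503241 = 17499.11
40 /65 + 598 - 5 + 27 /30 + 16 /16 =77417 /130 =595.52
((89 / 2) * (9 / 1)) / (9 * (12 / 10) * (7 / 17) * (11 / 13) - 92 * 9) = -98345 / 202396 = -0.49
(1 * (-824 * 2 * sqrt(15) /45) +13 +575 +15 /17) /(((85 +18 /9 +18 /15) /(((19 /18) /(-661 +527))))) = -317015 /6027588 +7828 * sqrt(15) /2393307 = -0.04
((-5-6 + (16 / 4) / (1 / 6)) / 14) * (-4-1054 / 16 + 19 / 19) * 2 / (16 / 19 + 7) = -136097 / 8344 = -16.31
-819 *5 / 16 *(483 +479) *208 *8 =-409696560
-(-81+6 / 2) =78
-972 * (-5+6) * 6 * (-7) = 40824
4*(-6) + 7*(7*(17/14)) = 71/2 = 35.50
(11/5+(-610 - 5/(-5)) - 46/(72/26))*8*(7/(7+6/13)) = -20422948/4365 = -4678.80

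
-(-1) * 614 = 614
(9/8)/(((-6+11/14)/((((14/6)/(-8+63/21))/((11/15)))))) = 441/3212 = 0.14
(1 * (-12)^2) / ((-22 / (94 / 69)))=-2256 / 253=-8.92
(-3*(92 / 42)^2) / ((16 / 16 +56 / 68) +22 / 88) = -143888 / 20727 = -6.94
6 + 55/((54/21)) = 27.39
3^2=9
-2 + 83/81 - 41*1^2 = -3400/81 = -41.98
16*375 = 6000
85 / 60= 17 / 12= 1.42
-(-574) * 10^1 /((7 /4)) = 3280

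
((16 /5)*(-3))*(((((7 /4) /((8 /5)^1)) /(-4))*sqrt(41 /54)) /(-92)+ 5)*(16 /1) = -768 - 7*sqrt(246) /276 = -768.40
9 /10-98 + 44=-531 /10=-53.10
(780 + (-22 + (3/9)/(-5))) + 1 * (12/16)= 45521/60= 758.68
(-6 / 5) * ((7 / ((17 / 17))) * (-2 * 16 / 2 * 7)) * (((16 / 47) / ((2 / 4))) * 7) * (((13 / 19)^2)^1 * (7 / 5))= 1246522368 / 424175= 2938.70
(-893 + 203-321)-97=-1108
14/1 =14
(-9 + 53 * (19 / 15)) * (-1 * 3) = -872 / 5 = -174.40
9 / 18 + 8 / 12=7 / 6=1.17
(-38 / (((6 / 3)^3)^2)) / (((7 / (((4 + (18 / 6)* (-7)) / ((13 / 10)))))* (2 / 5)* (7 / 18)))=72675 / 10192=7.13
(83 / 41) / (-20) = -0.10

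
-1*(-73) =73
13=13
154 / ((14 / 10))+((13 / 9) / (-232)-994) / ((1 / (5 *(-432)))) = 2147163.45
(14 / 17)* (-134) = -1876 / 17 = -110.35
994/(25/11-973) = -5467/5339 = -1.02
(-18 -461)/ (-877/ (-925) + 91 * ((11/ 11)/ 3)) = -1329225/ 86806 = -15.31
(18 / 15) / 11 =6 / 55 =0.11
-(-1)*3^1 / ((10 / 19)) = 57 / 10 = 5.70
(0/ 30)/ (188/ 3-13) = 0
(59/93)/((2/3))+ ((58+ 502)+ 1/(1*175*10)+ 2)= 15270078/27125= 562.95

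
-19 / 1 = -19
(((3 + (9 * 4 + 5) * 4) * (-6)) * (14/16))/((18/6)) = -292.25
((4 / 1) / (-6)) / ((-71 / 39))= 26 / 71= 0.37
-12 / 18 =-2 / 3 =-0.67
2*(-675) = -1350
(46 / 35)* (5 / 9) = 46 / 63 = 0.73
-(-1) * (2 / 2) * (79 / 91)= 79 / 91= 0.87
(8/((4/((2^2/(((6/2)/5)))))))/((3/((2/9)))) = 80/81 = 0.99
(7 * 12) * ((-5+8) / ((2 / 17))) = 2142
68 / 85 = 4 / 5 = 0.80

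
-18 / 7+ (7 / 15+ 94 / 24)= 761 / 420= 1.81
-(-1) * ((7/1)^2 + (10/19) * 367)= 4601/19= 242.16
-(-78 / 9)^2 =-676 / 9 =-75.11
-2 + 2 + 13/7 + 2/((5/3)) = 107/35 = 3.06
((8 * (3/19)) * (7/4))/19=42/361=0.12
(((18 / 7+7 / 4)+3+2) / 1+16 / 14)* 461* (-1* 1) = -4824.04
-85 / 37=-2.30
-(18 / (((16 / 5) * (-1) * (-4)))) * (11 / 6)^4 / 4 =-3.97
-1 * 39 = -39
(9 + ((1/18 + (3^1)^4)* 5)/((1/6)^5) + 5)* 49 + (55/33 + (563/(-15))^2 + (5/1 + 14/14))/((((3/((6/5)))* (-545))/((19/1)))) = 94679514343378/613125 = 154421226.25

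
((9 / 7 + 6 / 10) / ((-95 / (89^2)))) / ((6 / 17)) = -1481227 / 3325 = -445.48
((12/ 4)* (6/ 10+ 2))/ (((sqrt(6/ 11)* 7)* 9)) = 0.17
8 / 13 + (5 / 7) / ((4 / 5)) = 1.51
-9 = -9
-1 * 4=-4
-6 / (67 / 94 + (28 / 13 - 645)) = 7332 / 784687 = 0.01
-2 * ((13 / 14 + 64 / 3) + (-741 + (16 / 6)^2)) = 89665 / 63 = 1423.25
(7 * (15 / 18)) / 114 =35 / 684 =0.05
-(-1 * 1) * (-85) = -85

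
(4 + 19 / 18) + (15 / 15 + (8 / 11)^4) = 1669597 / 263538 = 6.34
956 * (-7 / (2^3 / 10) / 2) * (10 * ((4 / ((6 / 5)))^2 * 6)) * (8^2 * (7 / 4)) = -312293333.33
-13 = -13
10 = 10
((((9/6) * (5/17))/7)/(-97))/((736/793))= -11895/16991296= -0.00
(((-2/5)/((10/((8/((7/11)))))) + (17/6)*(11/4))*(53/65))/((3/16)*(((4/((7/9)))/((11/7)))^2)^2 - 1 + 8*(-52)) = -23754861449/1580770737000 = -0.02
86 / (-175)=-86 / 175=-0.49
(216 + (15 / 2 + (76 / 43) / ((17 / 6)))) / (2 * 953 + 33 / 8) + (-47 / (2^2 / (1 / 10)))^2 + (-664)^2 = 7880010017729099 / 17872657600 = 440897.50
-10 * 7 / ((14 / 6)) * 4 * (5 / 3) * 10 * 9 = -18000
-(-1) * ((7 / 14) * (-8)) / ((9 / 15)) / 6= -10 / 9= -1.11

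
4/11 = 0.36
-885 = -885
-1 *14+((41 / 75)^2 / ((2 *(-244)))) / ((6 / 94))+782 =6324400993 / 8235000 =767.99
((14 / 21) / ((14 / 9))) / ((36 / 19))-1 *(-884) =884.23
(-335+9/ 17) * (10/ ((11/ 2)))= -113720/ 187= -608.13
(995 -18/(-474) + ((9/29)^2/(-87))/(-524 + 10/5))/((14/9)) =1000763009397/1564505572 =639.67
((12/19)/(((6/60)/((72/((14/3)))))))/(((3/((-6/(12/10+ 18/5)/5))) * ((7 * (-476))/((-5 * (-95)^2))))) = -641250/5831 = -109.97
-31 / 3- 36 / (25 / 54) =-6607 / 75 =-88.09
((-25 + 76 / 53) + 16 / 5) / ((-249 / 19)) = 34181 / 21995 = 1.55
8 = 8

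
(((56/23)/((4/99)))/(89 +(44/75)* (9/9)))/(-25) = -4158/154537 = -0.03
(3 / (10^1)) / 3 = 1 / 10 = 0.10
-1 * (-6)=6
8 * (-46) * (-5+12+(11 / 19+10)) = -122912 / 19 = -6469.05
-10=-10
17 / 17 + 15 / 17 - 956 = -16220 / 17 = -954.12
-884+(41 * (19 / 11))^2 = 499877 / 121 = 4131.21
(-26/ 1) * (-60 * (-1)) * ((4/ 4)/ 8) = -195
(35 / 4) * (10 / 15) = 35 / 6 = 5.83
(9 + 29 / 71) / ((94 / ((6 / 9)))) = 668 / 10011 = 0.07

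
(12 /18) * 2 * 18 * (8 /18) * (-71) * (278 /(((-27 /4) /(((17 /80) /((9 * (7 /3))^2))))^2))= -0.00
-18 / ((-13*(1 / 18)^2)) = 5832 / 13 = 448.62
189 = 189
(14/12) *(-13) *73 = -6643/6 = -1107.17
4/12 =1/3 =0.33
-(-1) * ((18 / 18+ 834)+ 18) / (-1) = -853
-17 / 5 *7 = -119 / 5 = -23.80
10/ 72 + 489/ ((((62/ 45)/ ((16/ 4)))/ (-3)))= -4258.89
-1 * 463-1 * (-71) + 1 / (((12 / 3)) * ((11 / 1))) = -17247 / 44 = -391.98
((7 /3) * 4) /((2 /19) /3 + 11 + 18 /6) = 133 /200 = 0.66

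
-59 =-59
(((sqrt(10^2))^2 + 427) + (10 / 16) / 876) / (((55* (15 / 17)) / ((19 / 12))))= 1192910383 / 69379200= 17.19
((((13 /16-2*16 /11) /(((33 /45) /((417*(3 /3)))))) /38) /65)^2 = 213092101161 /914670355456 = 0.23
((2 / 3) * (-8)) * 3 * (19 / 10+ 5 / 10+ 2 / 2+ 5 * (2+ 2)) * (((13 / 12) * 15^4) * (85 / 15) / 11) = -116356500 / 11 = -10577863.64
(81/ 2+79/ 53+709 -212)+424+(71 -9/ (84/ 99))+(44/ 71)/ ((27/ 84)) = 972278227/ 948276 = 1025.31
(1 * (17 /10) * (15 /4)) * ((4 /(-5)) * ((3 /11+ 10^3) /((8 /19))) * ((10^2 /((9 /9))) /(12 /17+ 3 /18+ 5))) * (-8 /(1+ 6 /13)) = 7440888780 /6589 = 1129289.54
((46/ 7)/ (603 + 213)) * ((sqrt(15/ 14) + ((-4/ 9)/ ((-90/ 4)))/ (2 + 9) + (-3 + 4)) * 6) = 102649/ 2120580 + 23 * sqrt(210)/ 6664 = 0.10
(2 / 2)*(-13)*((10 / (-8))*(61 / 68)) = 3965 / 272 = 14.58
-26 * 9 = -234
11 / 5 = 2.20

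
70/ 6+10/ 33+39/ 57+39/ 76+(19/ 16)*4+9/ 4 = 20.17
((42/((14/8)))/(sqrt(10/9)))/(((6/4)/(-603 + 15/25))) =-72288 * sqrt(10)/25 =-9143.79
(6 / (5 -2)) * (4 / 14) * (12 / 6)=8 / 7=1.14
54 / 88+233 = 10279 / 44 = 233.61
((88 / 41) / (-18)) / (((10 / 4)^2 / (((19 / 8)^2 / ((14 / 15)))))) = -3971 / 34440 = -0.12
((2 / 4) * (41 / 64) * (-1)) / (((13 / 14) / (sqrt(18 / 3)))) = -287 * sqrt(6) / 832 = -0.84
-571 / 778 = -0.73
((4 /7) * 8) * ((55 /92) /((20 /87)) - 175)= -126886 /161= -788.11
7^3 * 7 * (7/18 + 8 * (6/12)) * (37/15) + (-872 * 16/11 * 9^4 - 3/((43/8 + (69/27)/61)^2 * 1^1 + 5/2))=-8295740.86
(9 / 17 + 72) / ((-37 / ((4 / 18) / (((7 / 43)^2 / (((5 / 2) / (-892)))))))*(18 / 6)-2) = 11399085 / 741978634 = 0.02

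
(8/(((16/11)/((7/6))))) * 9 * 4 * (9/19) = 2079/19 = 109.42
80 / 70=8 / 7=1.14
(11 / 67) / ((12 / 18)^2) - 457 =-122377 / 268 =-456.63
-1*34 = -34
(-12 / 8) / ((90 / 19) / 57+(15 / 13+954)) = -4693 / 2988618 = -0.00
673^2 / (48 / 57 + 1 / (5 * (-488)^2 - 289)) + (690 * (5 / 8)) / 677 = 27741959384801723 / 51579045820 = 537853.29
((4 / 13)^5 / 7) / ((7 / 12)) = 12288 / 18193357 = 0.00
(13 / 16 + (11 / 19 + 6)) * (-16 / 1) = -118.26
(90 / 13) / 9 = 10 / 13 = 0.77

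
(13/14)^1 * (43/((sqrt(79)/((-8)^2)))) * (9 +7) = 286208 * sqrt(79)/553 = 4600.13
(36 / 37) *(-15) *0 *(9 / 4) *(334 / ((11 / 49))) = 0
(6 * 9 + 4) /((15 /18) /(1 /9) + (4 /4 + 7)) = 116 /31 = 3.74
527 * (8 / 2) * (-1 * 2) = -4216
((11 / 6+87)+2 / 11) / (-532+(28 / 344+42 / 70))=-26875 / 160413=-0.17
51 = 51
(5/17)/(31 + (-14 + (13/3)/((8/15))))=40/3417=0.01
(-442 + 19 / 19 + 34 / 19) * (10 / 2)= -41725 / 19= -2196.05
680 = 680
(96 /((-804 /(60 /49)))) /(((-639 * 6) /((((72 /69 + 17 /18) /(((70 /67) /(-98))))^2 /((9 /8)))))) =1452193376 /1232122995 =1.18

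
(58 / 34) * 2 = 58 / 17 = 3.41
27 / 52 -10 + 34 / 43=-8.69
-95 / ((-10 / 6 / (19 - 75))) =-3192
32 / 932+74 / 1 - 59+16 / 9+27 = 91874 / 2097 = 43.81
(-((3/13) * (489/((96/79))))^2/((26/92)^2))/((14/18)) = -7105098160521/51181312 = -138822.12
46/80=23/40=0.58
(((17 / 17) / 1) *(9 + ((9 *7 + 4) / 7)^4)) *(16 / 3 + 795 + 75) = 52973588980 / 7203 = 7354378.59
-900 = -900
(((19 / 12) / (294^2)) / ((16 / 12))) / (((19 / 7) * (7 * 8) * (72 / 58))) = 29 / 398297088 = 0.00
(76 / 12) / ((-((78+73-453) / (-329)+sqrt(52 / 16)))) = 7551208 / 3126951-4113158*sqrt(13) / 3126951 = -2.33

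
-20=-20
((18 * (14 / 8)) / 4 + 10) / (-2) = -143 / 16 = -8.94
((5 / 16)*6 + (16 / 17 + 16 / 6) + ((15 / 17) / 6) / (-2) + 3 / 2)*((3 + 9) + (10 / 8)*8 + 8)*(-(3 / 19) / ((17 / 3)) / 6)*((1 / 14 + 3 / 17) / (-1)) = 2494815 / 10454864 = 0.24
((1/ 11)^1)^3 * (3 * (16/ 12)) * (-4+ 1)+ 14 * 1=18622/ 1331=13.99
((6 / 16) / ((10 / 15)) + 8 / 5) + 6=653 / 80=8.16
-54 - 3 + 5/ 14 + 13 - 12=-779/ 14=-55.64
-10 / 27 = -0.37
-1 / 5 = -0.20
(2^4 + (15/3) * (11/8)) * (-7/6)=-427/16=-26.69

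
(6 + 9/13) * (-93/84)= -2697/364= -7.41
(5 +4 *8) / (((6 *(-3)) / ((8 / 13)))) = -148 / 117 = -1.26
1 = 1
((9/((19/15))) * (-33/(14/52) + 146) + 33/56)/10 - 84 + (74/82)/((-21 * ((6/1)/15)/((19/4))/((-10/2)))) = -84730349/1308720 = -64.74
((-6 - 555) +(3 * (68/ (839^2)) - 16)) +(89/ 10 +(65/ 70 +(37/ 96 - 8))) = -1359468567361/ 2365174560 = -574.79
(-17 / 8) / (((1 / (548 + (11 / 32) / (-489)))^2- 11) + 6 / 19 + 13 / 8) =23750907046643627 / 101253829664354265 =0.23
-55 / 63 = -0.87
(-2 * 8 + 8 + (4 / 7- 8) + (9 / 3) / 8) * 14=-843 / 4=-210.75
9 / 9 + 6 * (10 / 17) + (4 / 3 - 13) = -364 / 51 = -7.14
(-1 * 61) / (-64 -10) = 61 / 74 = 0.82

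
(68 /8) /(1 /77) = 1309 /2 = 654.50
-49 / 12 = -4.08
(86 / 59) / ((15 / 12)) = 344 / 295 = 1.17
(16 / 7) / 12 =4 / 21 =0.19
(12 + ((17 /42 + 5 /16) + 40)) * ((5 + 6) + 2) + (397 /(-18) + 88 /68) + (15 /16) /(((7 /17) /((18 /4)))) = 23127037 /34272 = 674.81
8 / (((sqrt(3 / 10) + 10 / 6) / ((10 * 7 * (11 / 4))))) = 231000 / 223-13860 * sqrt(30) / 223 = 695.45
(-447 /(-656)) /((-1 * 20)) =-447 /13120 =-0.03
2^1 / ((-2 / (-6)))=6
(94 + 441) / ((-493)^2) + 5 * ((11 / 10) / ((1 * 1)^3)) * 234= 312804598 / 243049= 1287.00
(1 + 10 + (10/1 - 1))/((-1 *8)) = -5/2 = -2.50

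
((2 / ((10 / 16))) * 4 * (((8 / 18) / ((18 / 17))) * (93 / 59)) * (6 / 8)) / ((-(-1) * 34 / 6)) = 992 / 885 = 1.12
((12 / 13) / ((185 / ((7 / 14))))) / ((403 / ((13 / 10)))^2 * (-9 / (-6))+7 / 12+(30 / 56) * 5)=252 / 14560920985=0.00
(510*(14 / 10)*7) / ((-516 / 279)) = -232407 / 86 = -2702.41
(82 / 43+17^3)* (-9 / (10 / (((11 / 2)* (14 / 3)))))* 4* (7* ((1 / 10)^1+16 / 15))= -797389593 / 215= -3708788.80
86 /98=43 /49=0.88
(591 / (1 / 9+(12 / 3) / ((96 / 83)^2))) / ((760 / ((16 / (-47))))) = -2723328 / 31902425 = -0.09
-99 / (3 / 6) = -198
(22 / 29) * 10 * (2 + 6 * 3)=4400 / 29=151.72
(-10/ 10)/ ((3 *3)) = -1/ 9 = -0.11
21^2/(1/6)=2646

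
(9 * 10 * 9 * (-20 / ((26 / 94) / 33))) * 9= -17395061.54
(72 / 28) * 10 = 180 / 7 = 25.71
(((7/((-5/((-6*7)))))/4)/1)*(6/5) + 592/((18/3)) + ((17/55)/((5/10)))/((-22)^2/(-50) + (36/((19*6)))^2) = 243873104/2097975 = 116.24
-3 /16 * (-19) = 57 /16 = 3.56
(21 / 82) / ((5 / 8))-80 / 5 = -3196 / 205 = -15.59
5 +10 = 15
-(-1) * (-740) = -740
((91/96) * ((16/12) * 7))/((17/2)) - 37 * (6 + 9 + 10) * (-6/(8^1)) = 694.79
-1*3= -3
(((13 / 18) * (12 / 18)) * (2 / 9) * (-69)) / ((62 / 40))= -11960 / 2511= -4.76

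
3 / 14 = 0.21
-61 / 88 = -0.69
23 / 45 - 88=-3937 / 45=-87.49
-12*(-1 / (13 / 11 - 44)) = -44 / 157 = -0.28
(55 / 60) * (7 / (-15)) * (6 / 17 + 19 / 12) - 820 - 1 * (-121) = -5139539 / 7344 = -699.83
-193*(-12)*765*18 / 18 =1771740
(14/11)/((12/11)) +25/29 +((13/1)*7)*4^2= 253697/174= 1458.03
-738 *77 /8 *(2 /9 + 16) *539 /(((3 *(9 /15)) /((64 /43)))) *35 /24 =-86952935300 /1161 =-74894862.45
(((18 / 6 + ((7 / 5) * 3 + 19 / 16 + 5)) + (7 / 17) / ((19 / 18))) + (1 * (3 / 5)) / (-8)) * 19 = 70815 / 272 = 260.35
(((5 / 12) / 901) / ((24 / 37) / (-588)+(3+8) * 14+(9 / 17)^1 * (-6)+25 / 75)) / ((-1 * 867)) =-1813 / 513780520452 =-0.00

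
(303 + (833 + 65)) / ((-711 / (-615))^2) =50472025 / 56169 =898.57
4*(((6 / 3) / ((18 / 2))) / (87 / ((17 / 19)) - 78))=136 / 2943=0.05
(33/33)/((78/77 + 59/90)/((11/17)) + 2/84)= 38115/99193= 0.38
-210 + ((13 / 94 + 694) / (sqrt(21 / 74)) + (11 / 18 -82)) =-5245 / 18 + 65249 * sqrt(1554) / 1974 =1011.63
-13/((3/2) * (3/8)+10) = -16/13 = -1.23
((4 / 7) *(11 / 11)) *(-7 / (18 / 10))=-20 / 9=-2.22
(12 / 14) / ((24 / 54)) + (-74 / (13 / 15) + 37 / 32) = -239657 / 2912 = -82.30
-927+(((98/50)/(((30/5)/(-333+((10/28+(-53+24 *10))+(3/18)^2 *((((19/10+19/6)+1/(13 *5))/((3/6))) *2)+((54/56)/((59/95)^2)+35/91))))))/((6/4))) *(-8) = -933693565247/1374559875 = -679.27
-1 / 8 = -0.12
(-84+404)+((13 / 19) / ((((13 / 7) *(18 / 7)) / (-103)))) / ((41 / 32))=2162768 / 7011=308.48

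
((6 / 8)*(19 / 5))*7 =399 / 20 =19.95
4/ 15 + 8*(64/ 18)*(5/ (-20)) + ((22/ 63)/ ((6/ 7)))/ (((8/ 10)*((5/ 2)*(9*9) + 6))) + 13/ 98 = -18507437/ 2758455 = -6.71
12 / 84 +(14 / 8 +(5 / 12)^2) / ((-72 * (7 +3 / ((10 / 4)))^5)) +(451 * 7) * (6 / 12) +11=1589.64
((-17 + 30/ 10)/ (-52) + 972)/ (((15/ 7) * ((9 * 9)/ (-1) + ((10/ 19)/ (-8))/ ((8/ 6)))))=-26896856/ 4804605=-5.60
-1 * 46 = -46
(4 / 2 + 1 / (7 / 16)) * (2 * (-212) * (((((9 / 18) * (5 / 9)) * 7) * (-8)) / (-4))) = -21200 / 3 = -7066.67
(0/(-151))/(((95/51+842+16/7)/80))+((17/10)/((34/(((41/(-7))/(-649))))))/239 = 0.00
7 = 7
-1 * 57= -57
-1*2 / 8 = -1 / 4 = -0.25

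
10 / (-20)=-1 / 2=-0.50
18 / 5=3.60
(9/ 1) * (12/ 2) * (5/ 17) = 270/ 17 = 15.88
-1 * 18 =-18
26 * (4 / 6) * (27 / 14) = 234 / 7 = 33.43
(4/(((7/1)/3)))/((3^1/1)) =4/7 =0.57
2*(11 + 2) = 26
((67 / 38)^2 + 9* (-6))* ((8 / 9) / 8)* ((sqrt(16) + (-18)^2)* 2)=-12051868 / 3249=-3709.41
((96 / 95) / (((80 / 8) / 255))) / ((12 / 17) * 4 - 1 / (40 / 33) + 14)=332928 / 206701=1.61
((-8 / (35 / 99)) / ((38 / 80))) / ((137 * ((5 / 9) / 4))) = -228096 / 91105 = -2.50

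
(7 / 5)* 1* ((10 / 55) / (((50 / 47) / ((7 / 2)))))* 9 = 20727 / 2750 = 7.54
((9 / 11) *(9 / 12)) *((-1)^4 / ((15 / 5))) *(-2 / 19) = -9 / 418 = -0.02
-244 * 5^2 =-6100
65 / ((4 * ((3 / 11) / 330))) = 39325 / 2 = 19662.50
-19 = -19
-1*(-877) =877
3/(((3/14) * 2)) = 7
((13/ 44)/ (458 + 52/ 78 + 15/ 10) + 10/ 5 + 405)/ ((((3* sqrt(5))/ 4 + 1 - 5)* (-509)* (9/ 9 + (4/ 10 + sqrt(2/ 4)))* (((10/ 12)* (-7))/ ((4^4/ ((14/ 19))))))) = 206139374592/ (108211873* (-16 + 3* sqrt(5))* (5* sqrt(2) + 14)) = -9.73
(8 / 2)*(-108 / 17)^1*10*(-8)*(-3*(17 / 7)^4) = -509379840 / 2401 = -212153.20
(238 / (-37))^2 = 41.38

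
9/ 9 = 1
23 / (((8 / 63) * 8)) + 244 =17065 / 64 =266.64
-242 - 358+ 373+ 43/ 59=-13350/ 59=-226.27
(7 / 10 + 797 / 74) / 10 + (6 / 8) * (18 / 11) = 48317 / 20350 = 2.37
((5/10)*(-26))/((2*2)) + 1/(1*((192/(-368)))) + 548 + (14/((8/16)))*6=4265/6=710.83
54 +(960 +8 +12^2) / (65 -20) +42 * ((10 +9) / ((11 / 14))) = 541702 / 495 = 1094.35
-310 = -310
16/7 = 2.29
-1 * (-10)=10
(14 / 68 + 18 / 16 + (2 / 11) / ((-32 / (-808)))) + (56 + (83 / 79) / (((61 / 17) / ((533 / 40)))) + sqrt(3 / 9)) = sqrt(3) / 3 + 1186338053 / 18023060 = 66.40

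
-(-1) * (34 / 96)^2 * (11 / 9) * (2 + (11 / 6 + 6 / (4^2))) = 321079 / 497664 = 0.65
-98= -98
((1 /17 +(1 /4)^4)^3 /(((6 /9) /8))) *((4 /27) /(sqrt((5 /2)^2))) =2260713 /12879134720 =0.00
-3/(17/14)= -42/17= -2.47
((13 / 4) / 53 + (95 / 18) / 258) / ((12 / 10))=12580 / 184599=0.07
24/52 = 6/13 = 0.46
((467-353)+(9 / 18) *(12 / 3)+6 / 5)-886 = -768.80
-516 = -516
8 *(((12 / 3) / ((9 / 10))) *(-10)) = -3200 / 9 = -355.56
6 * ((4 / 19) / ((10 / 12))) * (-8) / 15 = -384 / 475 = -0.81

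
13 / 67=0.19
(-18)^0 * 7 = 7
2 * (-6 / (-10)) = 6 / 5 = 1.20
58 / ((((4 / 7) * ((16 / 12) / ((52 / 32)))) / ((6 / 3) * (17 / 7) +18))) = 5655 / 2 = 2827.50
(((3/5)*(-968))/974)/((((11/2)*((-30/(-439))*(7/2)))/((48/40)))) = -231792/426125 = -0.54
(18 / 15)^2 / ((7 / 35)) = 36 / 5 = 7.20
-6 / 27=-2 / 9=-0.22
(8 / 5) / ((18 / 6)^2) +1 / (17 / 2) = 226 / 765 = 0.30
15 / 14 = 1.07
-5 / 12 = -0.42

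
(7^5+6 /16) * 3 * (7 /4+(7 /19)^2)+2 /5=5492000959 /57760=95083.12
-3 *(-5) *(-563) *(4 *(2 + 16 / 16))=-101340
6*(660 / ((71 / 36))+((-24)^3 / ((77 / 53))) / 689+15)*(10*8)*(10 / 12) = 9547328400 / 71071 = 134335.08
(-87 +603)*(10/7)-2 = 5146/7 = 735.14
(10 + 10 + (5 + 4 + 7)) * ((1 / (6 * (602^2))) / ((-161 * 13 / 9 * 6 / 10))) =-0.00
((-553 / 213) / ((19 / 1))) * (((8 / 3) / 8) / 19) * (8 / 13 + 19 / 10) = -60277 / 9996090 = -0.01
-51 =-51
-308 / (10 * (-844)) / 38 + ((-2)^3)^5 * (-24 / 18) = 10509353191 / 240540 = 43690.67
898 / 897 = 1.00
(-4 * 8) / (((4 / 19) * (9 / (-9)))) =152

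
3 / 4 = 0.75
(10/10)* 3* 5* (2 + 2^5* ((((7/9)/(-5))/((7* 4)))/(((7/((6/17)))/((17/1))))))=194/7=27.71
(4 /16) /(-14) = -1 /56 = -0.02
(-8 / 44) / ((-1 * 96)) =1 / 528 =0.00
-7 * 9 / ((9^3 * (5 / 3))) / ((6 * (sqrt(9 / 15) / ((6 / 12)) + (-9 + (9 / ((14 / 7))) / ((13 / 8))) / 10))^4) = -1303034250981125 / 46384492313916421749 - 11663798302000 * sqrt(15) / 1717944159774682287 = -0.00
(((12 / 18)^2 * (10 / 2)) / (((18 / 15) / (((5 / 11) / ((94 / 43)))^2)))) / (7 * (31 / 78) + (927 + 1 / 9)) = 3004625 / 34896449973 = 0.00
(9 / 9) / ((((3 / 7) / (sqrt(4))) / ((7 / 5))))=98 / 15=6.53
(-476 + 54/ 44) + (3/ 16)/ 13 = -1086247/ 2288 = -474.76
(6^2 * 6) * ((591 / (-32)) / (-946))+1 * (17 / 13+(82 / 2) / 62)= 9433275 / 1524952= 6.19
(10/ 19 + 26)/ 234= 28/ 247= 0.11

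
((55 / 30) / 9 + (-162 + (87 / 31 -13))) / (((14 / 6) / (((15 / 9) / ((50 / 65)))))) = -3742843 / 23436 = -159.70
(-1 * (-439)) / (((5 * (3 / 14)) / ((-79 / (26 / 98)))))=-23791166 / 195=-122005.98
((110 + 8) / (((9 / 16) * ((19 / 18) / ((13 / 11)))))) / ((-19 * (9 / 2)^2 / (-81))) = 49.45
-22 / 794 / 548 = -11 / 217556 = -0.00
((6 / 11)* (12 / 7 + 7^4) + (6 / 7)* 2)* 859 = 7890774 / 7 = 1127253.43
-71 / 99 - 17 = -1754 / 99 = -17.72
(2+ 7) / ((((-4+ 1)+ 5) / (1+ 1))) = 9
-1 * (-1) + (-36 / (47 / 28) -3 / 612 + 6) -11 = -244031 / 9588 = -25.45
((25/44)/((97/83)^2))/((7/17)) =2927825/2897972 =1.01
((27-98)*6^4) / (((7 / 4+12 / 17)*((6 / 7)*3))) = -2433312 / 167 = -14570.73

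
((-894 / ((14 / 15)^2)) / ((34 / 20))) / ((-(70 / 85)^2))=8548875 / 9604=890.14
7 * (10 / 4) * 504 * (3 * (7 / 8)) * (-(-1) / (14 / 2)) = 6615 / 2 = 3307.50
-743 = -743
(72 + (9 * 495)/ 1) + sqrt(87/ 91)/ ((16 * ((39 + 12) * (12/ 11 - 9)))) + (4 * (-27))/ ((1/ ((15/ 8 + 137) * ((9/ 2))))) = -62966.25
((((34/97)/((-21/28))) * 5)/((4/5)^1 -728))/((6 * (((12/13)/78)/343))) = 24635975/1587114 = 15.52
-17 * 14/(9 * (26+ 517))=-0.05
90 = 90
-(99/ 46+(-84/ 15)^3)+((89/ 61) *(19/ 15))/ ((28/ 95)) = 2647753229/ 14731500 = 179.73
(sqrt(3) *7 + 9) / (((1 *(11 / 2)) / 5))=90 / 11 + 70 *sqrt(3) / 11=19.20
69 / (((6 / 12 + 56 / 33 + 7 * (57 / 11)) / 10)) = 45540 / 2539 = 17.94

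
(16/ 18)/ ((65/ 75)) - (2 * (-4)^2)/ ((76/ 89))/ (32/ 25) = -28.25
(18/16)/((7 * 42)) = 3/784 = 0.00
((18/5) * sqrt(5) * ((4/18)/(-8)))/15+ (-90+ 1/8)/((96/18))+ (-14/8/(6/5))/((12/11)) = -20953/1152 - sqrt(5)/150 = -18.20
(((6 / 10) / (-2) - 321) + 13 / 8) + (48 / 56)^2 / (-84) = -4386061 / 13720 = -319.68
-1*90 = -90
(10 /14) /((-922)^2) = 5 /5950588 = 0.00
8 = 8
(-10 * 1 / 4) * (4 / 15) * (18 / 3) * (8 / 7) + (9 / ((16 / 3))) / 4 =-1859 / 448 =-4.15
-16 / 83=-0.19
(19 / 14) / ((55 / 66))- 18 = -573 / 35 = -16.37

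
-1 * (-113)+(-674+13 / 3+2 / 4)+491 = -391 / 6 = -65.17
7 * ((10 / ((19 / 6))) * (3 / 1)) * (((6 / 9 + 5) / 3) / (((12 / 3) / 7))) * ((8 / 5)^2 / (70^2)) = 272 / 2375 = 0.11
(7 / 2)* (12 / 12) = 3.50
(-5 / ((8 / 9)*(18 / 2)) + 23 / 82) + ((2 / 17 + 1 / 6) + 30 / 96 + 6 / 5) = 1.45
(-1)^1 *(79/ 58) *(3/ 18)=-79/ 348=-0.23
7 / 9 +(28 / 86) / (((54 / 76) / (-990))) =-175259 / 387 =-452.87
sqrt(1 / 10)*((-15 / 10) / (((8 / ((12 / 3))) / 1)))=-3*sqrt(10) / 40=-0.24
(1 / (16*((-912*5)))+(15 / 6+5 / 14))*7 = 1459193 / 72960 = 20.00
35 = 35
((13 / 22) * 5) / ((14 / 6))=195 / 154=1.27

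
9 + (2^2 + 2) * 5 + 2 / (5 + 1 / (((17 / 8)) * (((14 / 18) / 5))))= 37483 / 955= 39.25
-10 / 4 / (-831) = 5 / 1662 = 0.00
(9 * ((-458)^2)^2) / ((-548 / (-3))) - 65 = 297006307043 / 137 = 2167929248.49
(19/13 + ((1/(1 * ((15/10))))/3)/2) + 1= 301/117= 2.57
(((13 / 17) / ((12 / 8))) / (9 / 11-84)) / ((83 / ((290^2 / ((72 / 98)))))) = -58928870 / 6971751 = -8.45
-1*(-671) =671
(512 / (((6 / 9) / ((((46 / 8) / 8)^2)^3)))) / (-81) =-1.31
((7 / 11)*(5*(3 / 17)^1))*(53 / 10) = 1113 / 374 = 2.98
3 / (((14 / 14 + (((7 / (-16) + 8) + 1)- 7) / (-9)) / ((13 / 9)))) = 624 / 119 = 5.24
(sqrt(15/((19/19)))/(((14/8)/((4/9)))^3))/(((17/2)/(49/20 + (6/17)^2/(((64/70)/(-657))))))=-147229696*sqrt(15)/877486365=-0.65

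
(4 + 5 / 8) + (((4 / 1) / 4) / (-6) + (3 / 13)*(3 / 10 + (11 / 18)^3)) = 289379 / 63180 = 4.58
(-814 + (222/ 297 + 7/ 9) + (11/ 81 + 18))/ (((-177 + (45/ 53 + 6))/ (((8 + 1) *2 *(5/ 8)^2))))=234444175/ 7142256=32.82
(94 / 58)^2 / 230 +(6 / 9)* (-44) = -17015213 / 580290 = -29.32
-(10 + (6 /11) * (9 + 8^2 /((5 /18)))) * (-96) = 742272 /55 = 13495.85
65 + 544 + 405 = 1014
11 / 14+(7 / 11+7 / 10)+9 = 4282 / 385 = 11.12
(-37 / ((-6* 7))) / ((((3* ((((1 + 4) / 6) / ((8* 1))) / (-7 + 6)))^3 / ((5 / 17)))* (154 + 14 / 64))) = -2424832 / 44044875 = -0.06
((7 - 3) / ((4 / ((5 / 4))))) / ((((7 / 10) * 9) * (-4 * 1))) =-25 / 504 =-0.05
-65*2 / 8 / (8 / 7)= -455 / 32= -14.22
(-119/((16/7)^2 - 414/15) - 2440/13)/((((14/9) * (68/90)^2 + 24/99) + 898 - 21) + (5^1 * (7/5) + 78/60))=-2605586605875/12664477146139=-0.21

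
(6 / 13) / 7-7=-631 / 91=-6.93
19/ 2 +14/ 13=275/ 26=10.58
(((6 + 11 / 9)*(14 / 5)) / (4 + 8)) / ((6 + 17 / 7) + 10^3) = 49 / 29322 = 0.00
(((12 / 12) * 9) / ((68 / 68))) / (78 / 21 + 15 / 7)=63 / 41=1.54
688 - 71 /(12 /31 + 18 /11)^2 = 319300849 /476100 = 670.66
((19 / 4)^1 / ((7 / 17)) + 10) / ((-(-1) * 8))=603 / 224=2.69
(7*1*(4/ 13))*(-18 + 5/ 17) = -8428/ 221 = -38.14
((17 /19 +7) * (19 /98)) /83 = 75 /4067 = 0.02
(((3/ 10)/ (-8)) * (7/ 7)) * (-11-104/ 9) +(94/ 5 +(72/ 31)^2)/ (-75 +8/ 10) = 0.52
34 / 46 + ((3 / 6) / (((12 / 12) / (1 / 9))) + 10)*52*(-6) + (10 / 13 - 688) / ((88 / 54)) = -3558.30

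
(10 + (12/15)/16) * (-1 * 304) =-15276/5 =-3055.20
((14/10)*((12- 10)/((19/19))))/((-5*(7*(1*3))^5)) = -2/14586075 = -0.00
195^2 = 38025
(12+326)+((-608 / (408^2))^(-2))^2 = 5619103269.43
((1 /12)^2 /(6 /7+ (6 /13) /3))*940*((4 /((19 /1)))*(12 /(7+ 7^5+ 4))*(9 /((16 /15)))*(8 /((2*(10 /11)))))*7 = 4939935 /19598576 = 0.25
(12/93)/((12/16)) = 16/93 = 0.17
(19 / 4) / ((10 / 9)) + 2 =251 / 40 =6.28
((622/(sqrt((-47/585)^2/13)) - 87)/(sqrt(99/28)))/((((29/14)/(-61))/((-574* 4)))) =-3921568* sqrt(77)/11 + 475646982720* sqrt(1001)/14993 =1000593210.05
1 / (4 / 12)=3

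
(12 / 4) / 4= 3 / 4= 0.75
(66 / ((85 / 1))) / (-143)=-0.01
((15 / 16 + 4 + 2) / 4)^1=111 / 64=1.73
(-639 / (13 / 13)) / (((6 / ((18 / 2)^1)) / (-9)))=17253 / 2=8626.50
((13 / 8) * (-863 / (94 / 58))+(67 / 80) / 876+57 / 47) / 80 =-2846077051 / 263500800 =-10.80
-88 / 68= -22 / 17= -1.29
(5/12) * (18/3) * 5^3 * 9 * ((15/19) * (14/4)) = 590625/76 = 7771.38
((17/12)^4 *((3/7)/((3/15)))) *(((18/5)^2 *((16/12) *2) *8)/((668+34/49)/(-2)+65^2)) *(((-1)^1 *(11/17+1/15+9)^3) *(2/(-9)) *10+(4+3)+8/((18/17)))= 7285805149483/5790750750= 1258.18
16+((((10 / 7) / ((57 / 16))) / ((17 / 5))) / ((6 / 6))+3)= 129677 / 6783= 19.12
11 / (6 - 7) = -11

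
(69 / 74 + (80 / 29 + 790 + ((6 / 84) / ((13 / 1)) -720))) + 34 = 10515814 / 97643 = 107.70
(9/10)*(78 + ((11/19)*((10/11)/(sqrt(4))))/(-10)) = 26667/380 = 70.18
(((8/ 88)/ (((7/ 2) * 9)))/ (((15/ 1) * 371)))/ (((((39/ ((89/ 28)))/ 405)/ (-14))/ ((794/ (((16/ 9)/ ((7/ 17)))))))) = -317997/ 7215208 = -0.04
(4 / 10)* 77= 154 / 5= 30.80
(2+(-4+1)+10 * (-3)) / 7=-31 / 7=-4.43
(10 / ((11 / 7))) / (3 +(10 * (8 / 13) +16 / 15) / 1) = 13650 / 21923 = 0.62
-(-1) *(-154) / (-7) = 22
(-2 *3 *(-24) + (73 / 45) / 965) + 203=15068548 / 43425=347.00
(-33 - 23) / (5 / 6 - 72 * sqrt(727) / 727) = 1221360 / 168449 +145152 * sqrt(727) / 168449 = 30.48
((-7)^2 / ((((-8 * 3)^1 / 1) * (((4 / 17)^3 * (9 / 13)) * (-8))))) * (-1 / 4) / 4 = -3129581 / 1769472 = -1.77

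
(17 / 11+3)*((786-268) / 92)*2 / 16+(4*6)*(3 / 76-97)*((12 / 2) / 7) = -1991.42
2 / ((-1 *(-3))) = 2 / 3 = 0.67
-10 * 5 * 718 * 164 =-5887600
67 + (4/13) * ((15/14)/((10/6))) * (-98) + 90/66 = 7004/143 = 48.98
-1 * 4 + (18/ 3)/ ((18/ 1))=-11/ 3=-3.67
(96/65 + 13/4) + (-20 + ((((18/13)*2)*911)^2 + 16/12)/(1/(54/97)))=3543033.80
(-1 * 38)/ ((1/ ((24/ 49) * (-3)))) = 2736/ 49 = 55.84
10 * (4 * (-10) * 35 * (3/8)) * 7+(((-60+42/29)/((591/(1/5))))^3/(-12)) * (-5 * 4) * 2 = -513938649892499242/13984725157275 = -36750.00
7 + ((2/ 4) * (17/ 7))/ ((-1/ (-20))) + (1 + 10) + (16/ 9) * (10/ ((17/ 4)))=49768/ 1071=46.47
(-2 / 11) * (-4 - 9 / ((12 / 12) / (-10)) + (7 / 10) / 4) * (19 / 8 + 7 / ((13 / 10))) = -2781729 / 22880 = -121.58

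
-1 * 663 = -663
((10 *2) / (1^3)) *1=20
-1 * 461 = -461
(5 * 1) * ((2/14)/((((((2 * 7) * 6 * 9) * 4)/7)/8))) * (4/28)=5/2646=0.00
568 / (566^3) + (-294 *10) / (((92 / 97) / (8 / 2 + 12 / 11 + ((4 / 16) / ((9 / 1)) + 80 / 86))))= -55480270041565147 / 2958894832476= -18750.34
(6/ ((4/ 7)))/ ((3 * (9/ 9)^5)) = 7/ 2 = 3.50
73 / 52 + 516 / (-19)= -25445 / 988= -25.75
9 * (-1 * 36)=-324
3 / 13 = 0.23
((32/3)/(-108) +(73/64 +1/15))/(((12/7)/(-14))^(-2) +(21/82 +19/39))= 15314689/931676400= 0.02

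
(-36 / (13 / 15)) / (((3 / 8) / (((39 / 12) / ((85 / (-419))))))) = 30168 / 17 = 1774.59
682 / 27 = 25.26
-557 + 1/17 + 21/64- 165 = -785115/1088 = -721.61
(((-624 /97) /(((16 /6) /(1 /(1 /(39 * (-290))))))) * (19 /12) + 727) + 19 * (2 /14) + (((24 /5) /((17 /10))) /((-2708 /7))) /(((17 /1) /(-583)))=5835963305521 /132848387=43929.50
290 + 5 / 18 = 5225 / 18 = 290.28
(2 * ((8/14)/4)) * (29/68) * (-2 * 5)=-145/119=-1.22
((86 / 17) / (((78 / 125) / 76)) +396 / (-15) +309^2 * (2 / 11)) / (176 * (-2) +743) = 45.91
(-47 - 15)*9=-558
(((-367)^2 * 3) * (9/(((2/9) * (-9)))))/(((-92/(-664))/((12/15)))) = -10498714.75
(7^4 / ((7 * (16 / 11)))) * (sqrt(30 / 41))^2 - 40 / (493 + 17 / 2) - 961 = -259415079 / 328984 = -788.53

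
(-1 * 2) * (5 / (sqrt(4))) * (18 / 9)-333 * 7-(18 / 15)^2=-58561 / 25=-2342.44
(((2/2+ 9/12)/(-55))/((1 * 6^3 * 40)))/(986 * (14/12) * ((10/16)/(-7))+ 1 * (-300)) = 7/765468000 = 0.00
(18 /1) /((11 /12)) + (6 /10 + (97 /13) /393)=5691652 /280995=20.26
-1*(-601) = 601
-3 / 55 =-0.05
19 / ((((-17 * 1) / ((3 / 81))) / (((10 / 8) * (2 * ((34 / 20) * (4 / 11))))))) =-19 / 297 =-0.06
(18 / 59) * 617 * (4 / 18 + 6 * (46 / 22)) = 1559776 / 649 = 2403.35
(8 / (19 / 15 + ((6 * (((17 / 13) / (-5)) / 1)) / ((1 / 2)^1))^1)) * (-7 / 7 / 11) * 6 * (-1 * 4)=-7488 / 803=-9.33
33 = 33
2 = 2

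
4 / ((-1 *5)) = -4 / 5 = -0.80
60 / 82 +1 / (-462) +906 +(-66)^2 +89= 5351.73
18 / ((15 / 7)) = 42 / 5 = 8.40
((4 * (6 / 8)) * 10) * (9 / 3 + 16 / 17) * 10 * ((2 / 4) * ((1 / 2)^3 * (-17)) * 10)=-25125 / 2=-12562.50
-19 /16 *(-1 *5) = 5.94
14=14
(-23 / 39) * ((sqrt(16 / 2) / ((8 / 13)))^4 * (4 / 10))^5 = -33624166678635260545571 / 314572800000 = -106888347239.92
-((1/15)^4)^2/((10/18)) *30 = -2/94921875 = -0.00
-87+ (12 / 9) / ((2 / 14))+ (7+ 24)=-140 / 3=-46.67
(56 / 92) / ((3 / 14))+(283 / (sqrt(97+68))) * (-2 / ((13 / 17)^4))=196 / 69- 47272886 * sqrt(165) / 4712565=-126.01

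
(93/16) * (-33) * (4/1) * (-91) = 279279/4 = 69819.75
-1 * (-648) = 648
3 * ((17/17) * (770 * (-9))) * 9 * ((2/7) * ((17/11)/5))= -16524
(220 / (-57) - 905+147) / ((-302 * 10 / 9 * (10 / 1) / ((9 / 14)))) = 586251 / 4016600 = 0.15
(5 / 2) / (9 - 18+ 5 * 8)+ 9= 563 / 62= 9.08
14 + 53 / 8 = 165 / 8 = 20.62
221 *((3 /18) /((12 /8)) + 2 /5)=5083 /45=112.96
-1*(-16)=16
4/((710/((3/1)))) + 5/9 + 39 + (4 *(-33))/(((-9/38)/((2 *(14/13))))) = 51502682/41535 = 1239.98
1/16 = 0.06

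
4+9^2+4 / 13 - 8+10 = 1135 / 13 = 87.31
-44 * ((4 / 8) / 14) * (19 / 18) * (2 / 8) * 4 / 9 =-209 / 1134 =-0.18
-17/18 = -0.94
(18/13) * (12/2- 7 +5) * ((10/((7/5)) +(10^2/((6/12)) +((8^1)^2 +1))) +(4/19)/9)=2606264/1729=1507.38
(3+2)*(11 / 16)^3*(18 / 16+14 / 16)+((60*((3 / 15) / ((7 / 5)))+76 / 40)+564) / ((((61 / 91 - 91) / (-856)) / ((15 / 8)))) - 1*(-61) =10271.60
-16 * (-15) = 240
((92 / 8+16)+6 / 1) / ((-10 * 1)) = -3.35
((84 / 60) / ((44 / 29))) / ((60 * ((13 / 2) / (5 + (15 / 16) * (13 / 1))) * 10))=203 / 49920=0.00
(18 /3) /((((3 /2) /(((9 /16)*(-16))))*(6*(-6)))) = 1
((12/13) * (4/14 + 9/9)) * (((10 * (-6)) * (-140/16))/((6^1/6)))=8100/13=623.08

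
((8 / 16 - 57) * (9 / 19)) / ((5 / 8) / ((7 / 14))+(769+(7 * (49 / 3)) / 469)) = -408834 / 11770063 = -0.03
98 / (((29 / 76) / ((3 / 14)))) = 55.03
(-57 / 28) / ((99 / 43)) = -817 / 924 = -0.88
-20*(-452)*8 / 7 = 72320 / 7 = 10331.43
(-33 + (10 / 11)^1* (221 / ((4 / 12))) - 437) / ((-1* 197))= -0.67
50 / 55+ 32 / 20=138 / 55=2.51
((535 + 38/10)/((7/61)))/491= 164334/17185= 9.56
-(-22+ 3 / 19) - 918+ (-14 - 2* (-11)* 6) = -14785 / 19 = -778.16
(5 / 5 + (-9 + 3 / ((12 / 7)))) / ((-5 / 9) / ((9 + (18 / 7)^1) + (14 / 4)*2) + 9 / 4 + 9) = -2925 / 5251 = -0.56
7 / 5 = 1.40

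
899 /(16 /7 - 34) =-28.35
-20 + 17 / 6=-103 / 6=-17.17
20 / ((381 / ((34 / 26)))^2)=5780 / 24532209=0.00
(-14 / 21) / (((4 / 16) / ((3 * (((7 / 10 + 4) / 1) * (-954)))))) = 179352 / 5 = 35870.40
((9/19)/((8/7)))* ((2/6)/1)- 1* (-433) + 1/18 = 592609/1368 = 433.19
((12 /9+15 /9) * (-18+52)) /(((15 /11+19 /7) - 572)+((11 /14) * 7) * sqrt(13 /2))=-2747643360 /15289176883 - 13304676 * sqrt(26) /15289176883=-0.18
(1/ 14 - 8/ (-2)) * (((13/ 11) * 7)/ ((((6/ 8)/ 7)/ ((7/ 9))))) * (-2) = -48412/ 99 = -489.01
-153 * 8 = -1224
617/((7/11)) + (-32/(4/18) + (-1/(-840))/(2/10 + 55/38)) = 3100849/3756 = 825.57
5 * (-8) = -40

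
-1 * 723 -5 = -728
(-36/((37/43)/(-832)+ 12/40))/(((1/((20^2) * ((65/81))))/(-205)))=3813721600000/481311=7923611.97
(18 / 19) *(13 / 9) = 26 / 19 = 1.37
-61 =-61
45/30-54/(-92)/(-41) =1401/943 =1.49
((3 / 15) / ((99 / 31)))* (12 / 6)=62 / 495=0.13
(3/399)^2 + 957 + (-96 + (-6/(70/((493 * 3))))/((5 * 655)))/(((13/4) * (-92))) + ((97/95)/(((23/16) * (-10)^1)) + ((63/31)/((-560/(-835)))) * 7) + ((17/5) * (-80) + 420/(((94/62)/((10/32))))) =1601126020876098583/2018995325074000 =793.03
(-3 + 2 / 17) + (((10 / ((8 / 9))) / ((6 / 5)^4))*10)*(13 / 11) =3297893 / 53856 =61.24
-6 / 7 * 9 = -54 / 7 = -7.71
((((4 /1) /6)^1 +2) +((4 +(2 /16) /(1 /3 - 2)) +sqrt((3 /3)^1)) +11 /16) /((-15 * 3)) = -1987 /10800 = -0.18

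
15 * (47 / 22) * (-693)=-22207.50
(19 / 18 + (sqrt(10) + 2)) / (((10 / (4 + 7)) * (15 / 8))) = 242 / 135 + 44 * sqrt(10) / 75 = 3.65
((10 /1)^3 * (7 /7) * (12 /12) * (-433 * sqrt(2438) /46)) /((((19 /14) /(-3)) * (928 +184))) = 1136625 * sqrt(2438) /60743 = 923.93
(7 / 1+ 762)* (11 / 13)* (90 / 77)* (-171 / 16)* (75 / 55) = -88761825 / 8008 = -11084.14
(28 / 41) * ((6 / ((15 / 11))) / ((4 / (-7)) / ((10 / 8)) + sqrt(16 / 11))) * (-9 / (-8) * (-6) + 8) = 59290 / 43009 + 94325 * sqrt(11) / 86018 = 5.02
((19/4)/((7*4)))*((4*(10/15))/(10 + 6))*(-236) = -1121/168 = -6.67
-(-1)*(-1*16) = -16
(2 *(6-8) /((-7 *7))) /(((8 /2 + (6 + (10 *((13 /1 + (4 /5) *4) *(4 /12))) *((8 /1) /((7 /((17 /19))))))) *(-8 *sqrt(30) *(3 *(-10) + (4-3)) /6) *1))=19 *sqrt(30) /17608220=0.00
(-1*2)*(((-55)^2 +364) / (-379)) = 6778 / 379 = 17.88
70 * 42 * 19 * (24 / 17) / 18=74480 / 17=4381.18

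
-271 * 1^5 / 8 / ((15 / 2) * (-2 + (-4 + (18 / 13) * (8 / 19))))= 66937 / 80280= 0.83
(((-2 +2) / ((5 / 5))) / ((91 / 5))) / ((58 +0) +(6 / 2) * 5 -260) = 0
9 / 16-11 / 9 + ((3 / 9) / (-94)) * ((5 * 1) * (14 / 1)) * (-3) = 575 / 6768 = 0.08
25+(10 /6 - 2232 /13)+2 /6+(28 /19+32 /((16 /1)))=-34881 /247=-141.22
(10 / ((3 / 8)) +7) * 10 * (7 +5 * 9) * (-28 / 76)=-367640 / 57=-6449.82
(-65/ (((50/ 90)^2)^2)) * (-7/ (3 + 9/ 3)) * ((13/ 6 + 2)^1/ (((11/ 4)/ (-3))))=-3618.49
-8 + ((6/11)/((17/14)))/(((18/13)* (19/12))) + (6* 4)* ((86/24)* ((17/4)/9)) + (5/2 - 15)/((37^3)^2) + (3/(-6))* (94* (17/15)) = -8389292907868744/410221166902965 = -20.45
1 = 1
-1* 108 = -108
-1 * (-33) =33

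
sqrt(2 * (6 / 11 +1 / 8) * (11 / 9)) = sqrt(59) / 6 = 1.28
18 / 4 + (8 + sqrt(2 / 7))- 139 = -125.97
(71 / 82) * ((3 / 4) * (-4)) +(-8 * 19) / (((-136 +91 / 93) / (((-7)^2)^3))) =136370399007 / 1029674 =132440.36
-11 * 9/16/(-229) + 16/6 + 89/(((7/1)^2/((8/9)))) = 6961291/1615824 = 4.31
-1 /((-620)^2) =-1 /384400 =-0.00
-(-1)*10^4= 10000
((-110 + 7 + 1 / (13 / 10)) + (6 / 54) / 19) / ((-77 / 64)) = 14543744 / 171171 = 84.97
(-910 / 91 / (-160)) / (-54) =-1 / 864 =-0.00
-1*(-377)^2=-142129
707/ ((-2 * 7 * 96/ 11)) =-1111/ 192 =-5.79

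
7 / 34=0.21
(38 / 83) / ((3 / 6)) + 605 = 50291 / 83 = 605.92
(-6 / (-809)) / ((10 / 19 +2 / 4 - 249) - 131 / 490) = -13965 / 467424829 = -0.00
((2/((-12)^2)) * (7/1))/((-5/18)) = -7/20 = -0.35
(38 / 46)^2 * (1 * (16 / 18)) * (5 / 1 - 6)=-2888 / 4761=-0.61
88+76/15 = 1396/15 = 93.07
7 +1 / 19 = 134 / 19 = 7.05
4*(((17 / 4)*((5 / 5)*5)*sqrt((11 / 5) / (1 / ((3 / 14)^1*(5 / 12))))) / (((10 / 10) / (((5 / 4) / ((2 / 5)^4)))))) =265625*sqrt(154) / 1792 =1839.46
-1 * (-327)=327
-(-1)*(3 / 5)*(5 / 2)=3 / 2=1.50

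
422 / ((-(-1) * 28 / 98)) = 1477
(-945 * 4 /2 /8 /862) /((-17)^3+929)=315 /4578944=0.00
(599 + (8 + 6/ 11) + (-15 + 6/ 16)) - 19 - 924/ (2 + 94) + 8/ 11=24861/ 44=565.02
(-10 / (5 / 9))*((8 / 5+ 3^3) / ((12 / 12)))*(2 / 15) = -1716 / 25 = -68.64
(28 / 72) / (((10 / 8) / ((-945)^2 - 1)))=12502336 / 45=277829.69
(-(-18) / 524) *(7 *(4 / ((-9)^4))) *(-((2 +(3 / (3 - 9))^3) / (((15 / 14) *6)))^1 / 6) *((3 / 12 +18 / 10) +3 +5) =-3283 / 45839520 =-0.00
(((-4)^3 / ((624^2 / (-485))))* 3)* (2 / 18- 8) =-34435 / 18252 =-1.89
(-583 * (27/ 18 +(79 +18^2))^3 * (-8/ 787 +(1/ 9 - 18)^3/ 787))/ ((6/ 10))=6450126590785381955/ 13769352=468440823561.30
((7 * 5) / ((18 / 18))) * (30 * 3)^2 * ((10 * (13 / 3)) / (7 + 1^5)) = 1535625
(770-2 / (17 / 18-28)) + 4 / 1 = 376974 / 487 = 774.07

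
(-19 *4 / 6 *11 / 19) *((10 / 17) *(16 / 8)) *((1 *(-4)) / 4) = 440 / 51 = 8.63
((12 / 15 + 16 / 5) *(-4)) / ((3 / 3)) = -16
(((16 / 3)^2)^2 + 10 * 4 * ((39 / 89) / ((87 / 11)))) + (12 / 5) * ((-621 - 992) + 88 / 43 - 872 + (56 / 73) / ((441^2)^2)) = -375582070392094210156 / 72959926484218095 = -5147.79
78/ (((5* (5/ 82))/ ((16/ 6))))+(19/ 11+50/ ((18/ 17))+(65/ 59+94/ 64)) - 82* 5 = 1512865447/ 4672800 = 323.76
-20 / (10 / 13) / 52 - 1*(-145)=289 / 2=144.50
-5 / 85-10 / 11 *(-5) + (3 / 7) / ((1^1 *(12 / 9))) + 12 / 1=88007 / 5236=16.81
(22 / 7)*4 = 88 / 7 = 12.57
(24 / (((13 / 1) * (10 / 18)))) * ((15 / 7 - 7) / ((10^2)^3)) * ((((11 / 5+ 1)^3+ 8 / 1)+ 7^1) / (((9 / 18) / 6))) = -1174581 / 126953125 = -0.01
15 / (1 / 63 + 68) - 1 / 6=277 / 5142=0.05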